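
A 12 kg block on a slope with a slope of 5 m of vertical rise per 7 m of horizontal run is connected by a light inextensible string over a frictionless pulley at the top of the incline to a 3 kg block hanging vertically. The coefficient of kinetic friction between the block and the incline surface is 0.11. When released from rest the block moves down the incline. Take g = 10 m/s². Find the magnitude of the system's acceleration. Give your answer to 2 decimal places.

1.93 m/s²

For the block on the incline: the weight component along the slope is m₁g sin 35.54° = 12 × 10 × 0.5812 = 69.744 N and the normal force is N = m₁g cos 35.54° = 97.648 N.
Kinetic friction opposes the block's motion down the incline: f = μN = 0.11 × 97.648 = 10.741 N acting up the slope.
Newton's second law for the block (down-slope positive): 69.744 − 10.741 − T = 12 a. For the hanging block (upward positive): T − 3 × 10 = 3 a.
Adding the two equations eliminates T: 29.003 = 15 a, so a = 1.9335 m/s².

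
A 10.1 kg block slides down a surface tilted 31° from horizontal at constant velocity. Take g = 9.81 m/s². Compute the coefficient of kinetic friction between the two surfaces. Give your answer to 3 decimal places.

0.601

At constant velocity the net force along the incline is zero: mg sin 31° = μ mg cos 31°.
So μ = tan 31° = 0.5150 / 0.8572 = 0.6008.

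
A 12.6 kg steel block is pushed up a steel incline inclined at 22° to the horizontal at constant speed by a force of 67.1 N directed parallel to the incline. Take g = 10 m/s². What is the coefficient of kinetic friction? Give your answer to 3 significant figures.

0.170

At constant speed ΣF = 0 along the incline. The applied 67.1 N acts up the slope; the weight component mg sin 22° = 47.200 N and kinetic friction μN both act down the slope.
So 67.1 = 47.200 + μ × 116.825, giving μ = (67.1 − 47.200) / 116.825 = 0.1703.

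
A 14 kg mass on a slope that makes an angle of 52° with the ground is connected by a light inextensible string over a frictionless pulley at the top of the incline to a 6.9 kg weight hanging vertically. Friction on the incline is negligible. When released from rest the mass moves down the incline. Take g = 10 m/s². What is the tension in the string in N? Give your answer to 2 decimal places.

82.64 N

For the mass on the incline: the weight component along the slope is m₁g sin 52° = 14 × 10 × 0.7880 = 110.320 N and the normal force is N = m₁g cos 52° = 86.193 N.
Newton's second law for the mass (down-slope positive): 110.320 − T = 14 a. For the hanging weight (upward positive): T − 6.9 × 10 = 6.9 a.
Adding the two equations eliminates T: 41.320 = 20.9 a, so a = 1.9770 m/s².
Then from the hanging weight's equation, T = 6.9 × (10 + 1.9770) = 82.641 N.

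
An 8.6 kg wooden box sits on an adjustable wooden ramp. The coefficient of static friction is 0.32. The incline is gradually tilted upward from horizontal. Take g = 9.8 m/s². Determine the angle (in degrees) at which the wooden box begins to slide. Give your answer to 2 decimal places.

At the threshold of sliding, static friction is at its maximum μ_s N and exactly balances the weight component along the incline: mg sin θ = μ_s mg cos θ.
Hence tan θ = μ_s = 0.32, so θ = arctan(0.32) = 17.7447°.

17.74°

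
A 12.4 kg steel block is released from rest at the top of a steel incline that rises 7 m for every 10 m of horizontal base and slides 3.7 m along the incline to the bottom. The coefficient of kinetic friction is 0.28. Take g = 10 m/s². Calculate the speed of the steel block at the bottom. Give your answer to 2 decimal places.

The weight component along the incline is mg sin 34.99° = 71.109 N and the normal force is N = mg cos 34.99° = 101.585 N.
Friction up the slope is f = μN = 0.28 × 101.585 = 28.444 N, so the net downslope force is 71.109 − 28.444 = 42.665 N and a = 42.665 / 12.4 = 3.4407 m/s².
Starting from rest over a distance of 3.7 m, v² = 2aL = 2 × 3.4407 × 3.7 = 25.4612, so v = 5.0459 m/s.

5.05 m/s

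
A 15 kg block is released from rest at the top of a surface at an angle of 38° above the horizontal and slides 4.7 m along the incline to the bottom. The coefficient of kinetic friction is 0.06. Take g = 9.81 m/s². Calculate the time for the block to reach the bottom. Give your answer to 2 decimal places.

1.30 s

The weight component along the incline is mg sin 38° = 90.595 N and the normal force is N = mg cos 38° = 115.956 N.
Friction up the slope is f = μN = 0.06 × 115.956 = 6.957 N, so the net downslope force is 90.595 − 6.957 = 83.638 N and a = 83.638 / 15 = 5.5759 m/s².
Starting from rest, L = ½at², so t = √(2L/a) = √(2 × 4.7 / 5.5759) = 1.2984 s.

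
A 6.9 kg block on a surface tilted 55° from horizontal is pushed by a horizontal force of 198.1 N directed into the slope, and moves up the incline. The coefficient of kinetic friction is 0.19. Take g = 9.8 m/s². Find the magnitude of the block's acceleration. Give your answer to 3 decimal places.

The horizontal push has components F cos 55° = 198.1 × 0.5736 = 113.630 N up the incline and F sin 55° = 198.1 × 0.8192 = 162.284 N pressing into the surface.
The normal force is therefore N = mg cos 55° + F sin 55° = 38.787 + 162.284 = 201.071 N, and kinetic friction down the slope is μN = 0.19 × 201.071 = 38.203 N.
Along the incline: F cos 55° − mg sin 55° − μN = ma, so 113.630 − 55.394 − 38.203 = 6.9 a, giving a = 2.9033 m/s².

2.903 m/s²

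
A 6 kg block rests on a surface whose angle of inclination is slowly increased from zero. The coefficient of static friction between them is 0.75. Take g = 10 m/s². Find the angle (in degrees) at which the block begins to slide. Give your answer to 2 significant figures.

37°

At the threshold of sliding, static friction is at its maximum μ_s N and exactly balances the weight component along the incline: mg sin θ = μ_s mg cos θ.
Hence tan θ = μ_s = 0.75, so θ = arctan(0.75) = 36.8699°.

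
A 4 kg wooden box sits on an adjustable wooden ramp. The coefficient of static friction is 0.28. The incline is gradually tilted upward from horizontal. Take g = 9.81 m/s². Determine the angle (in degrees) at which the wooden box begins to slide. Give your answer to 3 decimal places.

15.642°

At the threshold of sliding, static friction is at its maximum μ_s N and exactly balances the weight component along the incline: mg sin θ = μ_s mg cos θ.
Hence tan θ = μ_s = 0.28, so θ = arctan(0.28) = 15.6422°.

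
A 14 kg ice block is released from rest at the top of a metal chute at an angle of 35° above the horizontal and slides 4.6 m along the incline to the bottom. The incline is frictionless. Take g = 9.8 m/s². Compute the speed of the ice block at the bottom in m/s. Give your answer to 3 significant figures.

7.19 m/s

The weight component along the incline is mg sin 35° = 78.695 N and the normal force is N = mg cos 35° = 112.388 N.
With no friction, a = g sin 35° = 5.6210 m/s².
Starting from rest over a distance of 4.6 m, v² = 2aL = 2 × 5.6210 × 4.6 = 51.7132, so v = 7.1912 m/s.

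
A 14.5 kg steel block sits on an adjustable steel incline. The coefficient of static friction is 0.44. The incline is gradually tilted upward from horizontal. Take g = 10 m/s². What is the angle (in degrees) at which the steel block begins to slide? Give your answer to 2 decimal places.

23.75°

At the threshold of sliding, static friction is at its maximum μ_s N and exactly balances the weight component along the incline: mg sin θ = μ_s mg cos θ.
Hence tan θ = μ_s = 0.44, so θ = arctan(0.44) = 23.7495°.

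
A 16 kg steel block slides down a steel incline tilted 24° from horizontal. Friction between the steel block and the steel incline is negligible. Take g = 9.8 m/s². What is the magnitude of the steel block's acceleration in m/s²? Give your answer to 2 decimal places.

3.99 m/s²

Resolving the weight along the incline: the component pulling the steel block down the slope is mg sin 24° = 16 × 9.8 × 0.4067 = 63.771 N, and the normal force is N = mg cos 24° = 16 × 9.8 × 0.9135 = 143.237 N.
With no friction the net force along the incline is 63.771 N, so a = g sin 24° = 63.771 / 16 = 3.9857 m/s².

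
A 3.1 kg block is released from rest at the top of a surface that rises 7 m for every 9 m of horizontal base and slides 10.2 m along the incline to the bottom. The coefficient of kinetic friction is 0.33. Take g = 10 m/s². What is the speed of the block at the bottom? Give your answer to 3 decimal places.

The weight component along the incline is mg sin 37.87° = 19.032 N and the normal force is N = mg cos 37.87° = 24.470 N.
Friction up the slope is f = μN = 0.33 × 24.470 = 8.075 N, so the net downslope force is 19.032 − 8.075 = 10.957 N and a = 10.957 / 3.1 = 3.5345 m/s².
Starting from rest over a distance of 10.2 m, v² = 2aL = 2 × 3.5345 × 10.2 = 72.1038, so v = 8.4914 m/s.

8.491 m/s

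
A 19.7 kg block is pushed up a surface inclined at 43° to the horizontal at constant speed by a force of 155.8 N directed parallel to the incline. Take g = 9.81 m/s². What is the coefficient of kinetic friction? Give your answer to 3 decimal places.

At constant speed ΣF = 0 along the incline. The applied 155.8 N acts up the slope; the weight component mg sin 43° = 131.801 N and kinetic friction μN both act down the slope.
So 155.8 = 131.801 + μ × 141.339, giving μ = (155.8 − 131.801) / 141.339 = 0.1698.

0.170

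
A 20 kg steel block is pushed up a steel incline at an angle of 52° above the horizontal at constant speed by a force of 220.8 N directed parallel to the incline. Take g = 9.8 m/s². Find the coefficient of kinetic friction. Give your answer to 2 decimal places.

0.55

At constant speed ΣF = 0 along the incline. The applied 220.8 N acts up the slope; the weight component mg sin 52° = 154.450 N and kinetic friction μN both act down the slope.
So 220.8 = 154.450 + μ × 120.670, giving μ = (220.8 − 154.450) / 120.670 = 0.5498.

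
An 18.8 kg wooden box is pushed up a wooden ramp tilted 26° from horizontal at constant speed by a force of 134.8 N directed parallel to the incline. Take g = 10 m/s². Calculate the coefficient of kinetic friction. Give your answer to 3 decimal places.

0.310

At constant speed ΣF = 0 along the incline. The applied 134.8 N acts up the slope; the weight component mg sin 26° = 82.414 N and kinetic friction μN both act down the slope.
So 134.8 = 82.414 + μ × 168.973, giving μ = (134.8 − 82.414) / 168.973 = 0.3100.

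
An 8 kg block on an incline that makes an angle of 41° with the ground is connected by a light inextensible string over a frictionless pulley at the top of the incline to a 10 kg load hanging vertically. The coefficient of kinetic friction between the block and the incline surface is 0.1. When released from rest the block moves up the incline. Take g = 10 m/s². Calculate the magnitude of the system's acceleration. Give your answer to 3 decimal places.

2.304 m/s²

For the block on the incline: the weight component along the slope is m₁g sin 41° = 8 × 10 × 0.6561 = 52.488 N and the normal force is N = m₁g cos 41° = 60.377 N.
Kinetic friction opposes the block's motion up the incline: f = μN = 0.1 × 60.377 = 6.038 N acting down the slope.
Newton's second law for the block (up-slope positive): T − 52.488 − 6.038 = 8 a. For the hanging load (downward positive): 10 × 10 − T = 10 a.
Adding the two equations eliminates T: 41.474 = 18 a, so a = 2.3041 m/s².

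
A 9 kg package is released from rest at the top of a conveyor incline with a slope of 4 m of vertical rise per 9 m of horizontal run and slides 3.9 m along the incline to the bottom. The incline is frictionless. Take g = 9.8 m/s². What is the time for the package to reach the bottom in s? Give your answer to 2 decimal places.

The weight component along the incline is mg sin 23.96° = 35.821 N and the normal force is N = mg cos 23.96° = 80.598 N.
With no friction, a = g sin 23.96° = 3.9802 m/s².
Starting from rest, L = ½at², so t = √(2L/a) = √(2 × 3.9 / 3.9802) = 1.3999 s.

1.40 s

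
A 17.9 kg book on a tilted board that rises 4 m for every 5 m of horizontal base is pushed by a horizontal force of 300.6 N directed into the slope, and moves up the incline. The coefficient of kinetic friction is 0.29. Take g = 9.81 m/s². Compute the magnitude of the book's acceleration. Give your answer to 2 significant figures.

The horizontal push has components F cos 38.66° = 300.6 × 0.7809 = 234.739 N up the incline and F sin 38.66° = 300.6 × 0.6247 = 187.785 N pressing into the surface.
The normal force is therefore N = mg cos 38.66° + F sin 38.66° = 137.125 + 187.785 = 324.910 N, and kinetic friction down the slope is μN = 0.29 × 324.910 = 94.224 N.
Along the incline: F cos 38.66° − mg sin 38.66° − μN = ma, so 234.739 − 109.697 − 94.224 = 17.9 a, giving a = 1.7217 m/s².

1.7 m/s²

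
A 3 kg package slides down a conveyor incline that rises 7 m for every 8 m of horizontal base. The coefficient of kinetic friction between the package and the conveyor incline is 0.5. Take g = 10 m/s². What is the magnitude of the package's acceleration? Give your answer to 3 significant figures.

2.82 m/s²

Resolving the weight along the incline: the component pulling the package down the slope is mg sin 41.19° = 3 × 10 × 0.6585 = 19.755 N, and the normal force is N = mg cos 41.19° = 3 × 10 × 0.7526 = 22.578 N.
Kinetic friction acts up the slope with magnitude f = μN = 0.5 × 22.578 = 11.289 N.
Net force along the incline is 19.755 − 11.289 = 8.466 N, so a = 8.466 / 3 = 2.8220 m/s².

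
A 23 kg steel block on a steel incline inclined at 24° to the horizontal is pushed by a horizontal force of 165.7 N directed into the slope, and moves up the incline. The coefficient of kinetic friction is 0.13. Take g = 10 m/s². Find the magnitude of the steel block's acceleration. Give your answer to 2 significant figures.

0.95 m/s²

The horizontal push has components F cos 24° = 165.7 × 0.9135 = 151.367 N up the incline and F sin 24° = 165.7 × 0.4067 = 67.390 N pressing into the surface.
The normal force is therefore N = mg cos 24° + F sin 24° = 210.105 + 67.390 = 277.495 N, and kinetic friction down the slope is μN = 0.13 × 277.495 = 36.074 N.
Along the incline: F cos 24° − mg sin 24° − μN = ma, so 151.367 − 93.541 − 36.074 = 23 a, giving a = 0.9457 m/s².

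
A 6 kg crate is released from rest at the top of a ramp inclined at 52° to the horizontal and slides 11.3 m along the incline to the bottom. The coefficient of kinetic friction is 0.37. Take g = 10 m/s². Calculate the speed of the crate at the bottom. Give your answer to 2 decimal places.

The weight component along the incline is mg sin 52° = 47.281 N and the normal force is N = mg cos 52° = 36.940 N.
Friction up the slope is f = μN = 0.37 × 36.940 = 13.668 N, so the net downslope force is 47.281 − 13.668 = 33.613 N and a = 33.613 / 6 = 5.6022 m/s².
Starting from rest over a distance of 11.3 m, v² = 2aL = 2 × 5.6022 × 11.3 = 126.6097, so v = 11.2521 m/s.

11.25 m/s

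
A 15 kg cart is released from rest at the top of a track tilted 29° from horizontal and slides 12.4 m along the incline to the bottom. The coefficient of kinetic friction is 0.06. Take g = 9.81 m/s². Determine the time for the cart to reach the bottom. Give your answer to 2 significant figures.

2.4 s

The weight component along the incline is mg sin 29° = 71.340 N and the normal force is N = mg cos 29° = 128.700 N.
Friction up the slope is f = μN = 0.06 × 128.700 = 7.722 N, so the net downslope force is 71.340 − 7.722 = 63.618 N and a = 63.618 / 15 = 4.2412 m/s².
Starting from rest, L = ½at², so t = √(2L/a) = √(2 × 12.4 / 4.2412) = 2.4181 s.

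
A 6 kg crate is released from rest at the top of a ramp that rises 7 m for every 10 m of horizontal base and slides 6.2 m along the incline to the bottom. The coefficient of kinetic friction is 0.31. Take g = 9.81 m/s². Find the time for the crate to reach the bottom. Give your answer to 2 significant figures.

2.0 s

The weight component along the incline is mg sin 34.99° = 33.754 N and the normal force is N = mg cos 34.99° = 48.220 N.
Friction up the slope is f = μN = 0.31 × 48.220 = 14.948 N, so the net downslope force is 33.754 − 14.948 = 18.806 N and a = 18.806 / 6 = 3.1343 m/s².
Starting from rest, L = ½at², so t = √(2L/a) = √(2 × 6.2 / 3.1343) = 1.9890 s.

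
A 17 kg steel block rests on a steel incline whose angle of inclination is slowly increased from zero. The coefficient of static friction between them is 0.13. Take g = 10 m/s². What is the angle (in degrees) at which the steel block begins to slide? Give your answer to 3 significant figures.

7.41°

At the threshold of sliding, static friction is at its maximum μ_s N and exactly balances the weight component along the incline: mg sin θ = μ_s mg cos θ.
Hence tan θ = μ_s = 0.13, so θ = arctan(0.13) = 7.4069°.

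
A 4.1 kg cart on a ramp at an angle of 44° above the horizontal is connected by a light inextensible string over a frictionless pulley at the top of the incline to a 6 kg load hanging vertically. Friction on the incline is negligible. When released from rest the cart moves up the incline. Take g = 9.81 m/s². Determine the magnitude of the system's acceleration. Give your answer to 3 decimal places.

3.061 m/s²

For the cart on the incline: the weight component along the slope is m₁g sin 44° = 4.1 × 9.81 × 0.6947 = 27.942 N and the normal force is N = m₁g cos 44° = 28.933 N.
Newton's second law for the cart (up-slope positive): T − 27.942 = 4.1 a. For the hanging load (downward positive): 6 × 9.81 − T = 6 a.
Adding the two equations eliminates T: 30.918 = 10.1 a, so a = 3.0612 m/s².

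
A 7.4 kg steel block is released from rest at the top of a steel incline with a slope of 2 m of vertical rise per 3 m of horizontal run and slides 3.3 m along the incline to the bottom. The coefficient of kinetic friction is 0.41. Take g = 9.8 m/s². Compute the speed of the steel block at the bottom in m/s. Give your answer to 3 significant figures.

3.72 m/s

The weight component along the incline is mg sin 33.69° = 40.227 N and the normal force is N = mg cos 33.69° = 60.340 N.
Friction up the slope is f = μN = 0.41 × 60.340 = 24.739 N, so the net downslope force is 40.227 − 24.739 = 15.488 N and a = 15.488 / 7.4 = 2.0930 m/s².
Starting from rest over a distance of 3.3 m, v² = 2aL = 2 × 2.0930 × 3.3 = 13.8138, so v = 3.7167 m/s.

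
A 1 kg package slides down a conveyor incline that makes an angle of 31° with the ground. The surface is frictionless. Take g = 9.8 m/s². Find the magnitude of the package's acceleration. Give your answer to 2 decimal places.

Resolving the weight along the incline: the component pulling the package down the slope is mg sin 31° = 1 × 9.8 × 0.5150 = 5.047 N, and the normal force is N = mg cos 31° = 1 × 9.8 × 0.8572 = 8.401 N.
With no friction the net force along the incline is 5.047 N, so a = g sin 31° = 5.047 / 1 = 5.0470 m/s².

5.05 m/s²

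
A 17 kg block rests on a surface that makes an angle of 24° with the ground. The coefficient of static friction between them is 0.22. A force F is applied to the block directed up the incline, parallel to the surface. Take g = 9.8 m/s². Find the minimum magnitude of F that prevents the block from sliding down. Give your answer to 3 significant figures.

34.3 N

The normal force is N = mg cos 24° = 152.197 N. With F at its minimum the block is on the verge of sliding down, so static friction is at its maximum μ_s N = 0.22 × 152.197 = 33.483 N and acts up the slope.
Equilibrium along the incline: F + μ_s N = mg sin 24°, so F = 67.762 − 33.483 = 34.279 N.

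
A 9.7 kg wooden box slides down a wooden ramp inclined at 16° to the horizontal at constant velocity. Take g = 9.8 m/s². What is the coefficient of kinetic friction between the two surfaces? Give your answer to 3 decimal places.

0.287

At constant velocity the net force along the incline is zero: mg sin 16° = μ mg cos 16°.
So μ = tan 16° = 0.2756 / 0.9613 = 0.2867.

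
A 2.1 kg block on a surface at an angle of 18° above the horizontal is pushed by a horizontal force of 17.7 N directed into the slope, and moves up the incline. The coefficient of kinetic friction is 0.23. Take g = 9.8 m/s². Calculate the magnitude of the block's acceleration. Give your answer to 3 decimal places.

The horizontal push has components F cos 18° = 17.7 × 0.9511 = 16.834 N up the incline and F sin 18° = 17.7 × 0.3090 = 5.469 N pressing into the surface.
The normal force is therefore N = mg cos 18° + F sin 18° = 19.574 + 5.469 = 25.043 N, and kinetic friction down the slope is μN = 0.23 × 25.043 = 5.760 N.
Along the incline: F cos 18° − mg sin 18° − μN = ma, so 16.834 − 6.359 − 5.760 = 2.1 a, giving a = 2.2452 m/s².

2.245 m/s²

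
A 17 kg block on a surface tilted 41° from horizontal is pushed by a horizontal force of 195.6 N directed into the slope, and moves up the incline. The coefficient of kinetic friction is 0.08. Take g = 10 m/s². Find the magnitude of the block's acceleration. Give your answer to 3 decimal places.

0.915 m/s²

The horizontal push has components F cos 41° = 195.6 × 0.7547 = 147.619 N up the incline and F sin 41° = 195.6 × 0.6561 = 128.333 N pressing into the surface.
The normal force is therefore N = mg cos 41° + F sin 41° = 128.299 + 128.333 = 256.632 N, and kinetic friction down the slope is μN = 0.08 × 256.632 = 20.531 N.
Along the incline: F cos 41° − mg sin 41° − μN = ma, so 147.619 − 111.537 − 20.531 = 17 a, giving a = 0.9148 m/s².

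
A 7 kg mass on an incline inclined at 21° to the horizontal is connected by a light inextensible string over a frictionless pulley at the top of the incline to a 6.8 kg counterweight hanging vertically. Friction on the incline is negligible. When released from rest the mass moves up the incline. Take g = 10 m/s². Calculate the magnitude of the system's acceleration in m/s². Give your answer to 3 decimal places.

3.110 m/s²

For the mass on the incline: the weight component along the slope is m₁g sin 21° = 7 × 10 × 0.3584 = 25.088 N and the normal force is N = m₁g cos 21° = 65.351 N.
Newton's second law for the mass (up-slope positive): T − 25.088 = 7 a. For the hanging counterweight (downward positive): 6.8 × 10 − T = 6.8 a.
Adding the two equations eliminates T: 42.912 = 13.8 a, so a = 3.1096 m/s².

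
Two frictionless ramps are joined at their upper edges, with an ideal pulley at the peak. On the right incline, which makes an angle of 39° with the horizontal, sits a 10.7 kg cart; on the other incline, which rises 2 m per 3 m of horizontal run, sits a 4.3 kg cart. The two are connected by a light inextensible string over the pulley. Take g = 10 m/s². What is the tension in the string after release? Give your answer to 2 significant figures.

36 N

Resolve each weight along its own incline: the 10.7 kg mass has component 10.7 × 10 × sin 39° = 67.337 N down its slope, and the 4.3 kg mass has 4.3 × 10 × sin 33.69° = 23.852 N down its slope.
The 10.7 kg side's 67.337 N exceeds the other side's 23.852 N, so that mass slides down and the 4.3 kg mass slides up. Taking that direction as positive, Newton's second law for the whole system gives 67.337 − 23.852 = (10.7 + 4.3) a, so a = 43.485 / 15 = 2.8990 m/s².
For the 4.3 kg mass (up-slope positive): T − 23.852 = 4.3 × 2.8990, so T = 36.318 N.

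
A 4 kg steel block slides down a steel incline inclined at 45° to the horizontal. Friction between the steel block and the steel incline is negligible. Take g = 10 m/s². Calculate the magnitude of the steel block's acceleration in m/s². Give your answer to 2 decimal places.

7.07 m/s²

Resolving the weight along the incline: the component pulling the steel block down the slope is mg sin 45° = 4 × 10 × 0.7071 = 28.284 N, and the normal force is N = mg cos 45° = 4 × 10 × 0.7071 = 28.284 N.
With no friction the net force along the incline is 28.284 N, so a = g sin 45° = 28.284 / 4 = 7.0710 m/s².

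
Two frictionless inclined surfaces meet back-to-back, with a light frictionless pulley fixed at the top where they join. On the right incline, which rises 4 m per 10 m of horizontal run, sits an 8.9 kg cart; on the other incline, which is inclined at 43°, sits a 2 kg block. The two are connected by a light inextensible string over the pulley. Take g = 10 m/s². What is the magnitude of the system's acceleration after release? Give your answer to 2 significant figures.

1.8 m/s²

Resolve each weight along its own incline: the 8.9 kg mass has component 8.9 × 10 × sin 21.80° = 33.054 N down its slope, and the 2 kg mass has 2 × 10 × sin 43° = 13.640 N down its slope.
The 8.9 kg side's 33.054 N exceeds the other side's 13.640 N, so that mass slides down and the 2 kg mass slides up. Taking that direction as positive, Newton's second law for the whole system gives 33.054 − 13.640 = (8.9 + 2) a, so a = 19.414 / 10.9 = 1.7811 m/s².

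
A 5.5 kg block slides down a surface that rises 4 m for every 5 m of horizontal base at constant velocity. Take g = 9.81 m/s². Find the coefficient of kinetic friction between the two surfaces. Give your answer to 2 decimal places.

At constant velocity the net force along the incline is zero: mg sin 38.66° = μ mg cos 38.66°.
So μ = tan 38.66° = 0.6247 / 0.7809 = 0.8000.

0.80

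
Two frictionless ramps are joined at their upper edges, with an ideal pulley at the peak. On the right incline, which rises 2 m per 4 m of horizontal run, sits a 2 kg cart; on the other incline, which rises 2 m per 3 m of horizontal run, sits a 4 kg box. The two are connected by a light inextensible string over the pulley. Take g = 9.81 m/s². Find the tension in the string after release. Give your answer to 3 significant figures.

Resolve each weight along its own incline: the 2 kg mass has component 2 × 9.81 × sin 26.57° = 8.774 N down its slope, and the 4 kg mass has 4 × 9.81 × sin 33.69° = 21.766 N down its slope.
The 4 kg side's 21.766 N exceeds the other side's 8.774 N, so that mass slides down and the 2 kg mass slides up. Taking that direction as positive, Newton's second law for the whole system gives 21.766 − 8.774 = (2 + 4) a, so a = 12.992 / 6 = 2.1653 m/s².
For the 2 kg mass (up-slope positive): T − 8.774 = 2 × 2.1653, so T = 13.105 N.

13.1 N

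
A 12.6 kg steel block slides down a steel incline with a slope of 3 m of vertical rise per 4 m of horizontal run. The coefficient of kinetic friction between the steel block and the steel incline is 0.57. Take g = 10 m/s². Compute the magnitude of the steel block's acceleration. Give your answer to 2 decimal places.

Resolving the weight along the incline: the component pulling the steel block down the slope is mg sin 36.87° = 12.6 × 10 × 0.6000 = 75.600 N, and the normal force is N = mg cos 36.87° = 12.6 × 10 × 0.8000 = 100.800 N.
Kinetic friction acts up the slope with magnitude f = μN = 0.57 × 100.800 = 57.456 N.
Net force along the incline is 75.600 − 57.456 = 18.144 N, so a = 18.144 / 12.6 = 1.4400 m/s².

1.44 m/s²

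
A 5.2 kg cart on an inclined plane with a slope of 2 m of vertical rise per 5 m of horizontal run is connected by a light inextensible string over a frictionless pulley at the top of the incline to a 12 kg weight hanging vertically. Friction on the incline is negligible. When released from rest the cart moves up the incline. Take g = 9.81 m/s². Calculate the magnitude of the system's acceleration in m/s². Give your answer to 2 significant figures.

For the cart on the incline: the weight component along the slope is m₁g sin 21.80° = 5.2 × 9.81 × 0.3714 = 18.946 N and the normal force is N = m₁g cos 21.80° = 47.363 N.
Newton's second law for the cart (up-slope positive): T − 18.946 = 5.2 a. For the hanging weight (downward positive): 12 × 9.81 − T = 12 a.
Adding the two equations eliminates T: 98.774 = 17.2 a, so a = 5.7427 m/s².

5.7 m/s²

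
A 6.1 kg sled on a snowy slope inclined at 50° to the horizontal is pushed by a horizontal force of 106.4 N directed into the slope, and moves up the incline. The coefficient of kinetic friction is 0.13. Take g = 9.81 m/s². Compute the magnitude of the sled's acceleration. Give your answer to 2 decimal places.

The horizontal push has components F cos 50° = 106.4 × 0.6428 = 68.394 N up the incline and F sin 50° = 106.4 × 0.7660 = 81.502 N pressing into the surface.
The normal force is therefore N = mg cos 50° + F sin 50° = 38.466 + 81.502 = 119.968 N, and kinetic friction down the slope is μN = 0.13 × 119.968 = 15.596 N.
Along the incline: F cos 50° − mg sin 50° − μN = ma, so 68.394 − 45.838 − 15.596 = 6.1 a, giving a = 1.1410 m/s².

1.14 m/s²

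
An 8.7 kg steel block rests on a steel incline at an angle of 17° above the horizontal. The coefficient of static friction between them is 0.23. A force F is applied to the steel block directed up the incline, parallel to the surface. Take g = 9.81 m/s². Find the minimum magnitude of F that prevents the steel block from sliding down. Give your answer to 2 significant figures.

The normal force is N = mg cos 17° = 81.618 N. With F at its minimum the steel block is on the verge of sliding down, so static friction is at its maximum μ_s N = 0.23 × 81.618 = 18.772 N and acts up the slope.
Equilibrium along the incline: F + μ_s N = mg sin 17°, so F = 24.953 − 18.772 = 6.181 N.

6.2 N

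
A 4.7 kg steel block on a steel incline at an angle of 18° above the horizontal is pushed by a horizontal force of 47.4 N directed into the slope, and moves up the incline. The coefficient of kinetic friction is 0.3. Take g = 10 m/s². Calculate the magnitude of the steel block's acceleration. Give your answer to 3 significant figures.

2.71 m/s²

The horizontal push has components F cos 18° = 47.4 × 0.9511 = 45.082 N up the incline and F sin 18° = 47.4 × 0.3090 = 14.647 N pressing into the surface.
The normal force is therefore N = mg cos 18° + F sin 18° = 44.702 + 14.647 = 59.349 N, and kinetic friction down the slope is μN = 0.3 × 59.349 = 17.805 N.
Along the incline: F cos 18° − mg sin 18° − μN = ma, so 45.082 − 14.523 − 17.805 = 4.7 a, giving a = 2.7136 m/s².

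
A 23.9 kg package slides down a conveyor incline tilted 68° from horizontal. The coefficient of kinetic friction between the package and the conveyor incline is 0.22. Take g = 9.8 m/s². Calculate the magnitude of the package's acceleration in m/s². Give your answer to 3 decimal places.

Resolving the weight along the incline: the component pulling the package down the slope is mg sin 68° = 23.9 × 9.8 × 0.9272 = 217.169 N, and the normal force is N = mg cos 68° = 23.9 × 9.8 × 0.3746 = 87.739 N.
Kinetic friction acts up the slope with magnitude f = μN = 0.22 × 87.739 = 19.303 N.
Net force along the incline is 217.169 − 19.303 = 197.866 N, so a = 197.866 / 23.9 = 8.2789 m/s².

8.279 m/s²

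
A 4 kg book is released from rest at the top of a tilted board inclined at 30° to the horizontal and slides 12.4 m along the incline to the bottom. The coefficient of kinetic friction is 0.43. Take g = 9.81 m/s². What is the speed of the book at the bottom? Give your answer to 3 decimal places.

The weight component along the incline is mg sin 30° = 19.620 N and the normal force is N = mg cos 30° = 33.983 N.
Friction up the slope is f = μN = 0.43 × 33.983 = 14.613 N, so the net downslope force is 19.620 − 14.613 = 5.007 N and a = 5.007 / 4 = 1.2517 m/s².
Starting from rest over a distance of 12.4 m, v² = 2aL = 2 × 1.2517 × 12.4 = 31.0422, so v = 5.5716 m/s.

5.572 m/s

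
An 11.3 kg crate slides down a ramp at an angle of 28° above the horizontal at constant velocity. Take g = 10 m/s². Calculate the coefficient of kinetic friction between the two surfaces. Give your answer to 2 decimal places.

0.53

At constant velocity the net force along the incline is zero: mg sin 28° = μ mg cos 28°.
So μ = tan 28° = 0.4695 / 0.8829 = 0.5318.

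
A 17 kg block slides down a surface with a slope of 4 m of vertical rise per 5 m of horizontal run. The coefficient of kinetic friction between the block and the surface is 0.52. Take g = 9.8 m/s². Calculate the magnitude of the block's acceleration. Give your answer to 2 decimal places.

Resolving the weight along the incline: the component pulling the block down the slope is mg sin 38.66° = 17 × 9.8 × 0.6247 = 104.075 N, and the normal force is N = mg cos 38.66° = 17 × 9.8 × 0.7809 = 130.098 N.
Kinetic friction acts up the slope with magnitude f = μN = 0.52 × 130.098 = 67.651 N.
Net force along the incline is 104.075 − 67.651 = 36.424 N, so a = 36.424 / 17 = 2.1426 m/s².

2.14 m/s²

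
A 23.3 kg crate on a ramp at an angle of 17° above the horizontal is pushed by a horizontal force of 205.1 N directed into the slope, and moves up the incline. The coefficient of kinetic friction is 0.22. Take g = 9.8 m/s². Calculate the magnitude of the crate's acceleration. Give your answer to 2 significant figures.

2.9 m/s²

The horizontal push has components F cos 17° = 205.1 × 0.9563 = 196.137 N up the incline and F sin 17° = 205.1 × 0.2924 = 59.971 N pressing into the surface.
The normal force is therefore N = mg cos 17° + F sin 17° = 218.362 + 59.971 = 278.333 N, and kinetic friction down the slope is μN = 0.22 × 278.333 = 61.233 N.
Along the incline: F cos 17° − mg sin 17° − μN = ma, so 196.137 − 66.767 − 61.233 = 23.3 a, giving a = 2.9243 m/s².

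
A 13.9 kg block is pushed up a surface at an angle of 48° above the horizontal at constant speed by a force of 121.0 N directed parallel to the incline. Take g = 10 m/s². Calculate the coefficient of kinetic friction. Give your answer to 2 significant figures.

At constant speed ΣF = 0 along the incline. The applied 121.0 N acts up the slope; the weight component mg sin 48° = 103.297 N and kinetic friction μN both act down the slope.
So 121.0 = 103.297 + μ × 93.009, giving μ = (121.0 − 103.297) / 93.009 = 0.1903.

0.19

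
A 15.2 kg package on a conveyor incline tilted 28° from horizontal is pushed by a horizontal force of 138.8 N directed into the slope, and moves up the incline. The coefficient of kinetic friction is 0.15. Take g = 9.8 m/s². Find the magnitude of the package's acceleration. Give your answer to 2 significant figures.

The horizontal push has components F cos 28° = 138.8 × 0.8829 = 122.547 N up the incline and F sin 28° = 138.8 × 0.4695 = 65.167 N pressing into the surface.
The normal force is therefore N = mg cos 28° + F sin 28° = 131.517 + 65.167 = 196.684 N, and kinetic friction down the slope is μN = 0.15 × 196.684 = 29.503 N.
Along the incline: F cos 28° − mg sin 28° − μN = ma, so 122.547 − 69.937 − 29.503 = 15.2 a, giving a = 1.5202 m/s².

1.5 m/s²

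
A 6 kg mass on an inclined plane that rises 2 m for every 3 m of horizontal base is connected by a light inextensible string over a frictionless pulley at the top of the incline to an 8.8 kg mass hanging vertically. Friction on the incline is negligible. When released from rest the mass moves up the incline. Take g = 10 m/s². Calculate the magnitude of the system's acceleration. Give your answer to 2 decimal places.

3.70 m/s²

For the mass on the incline: the weight component along the slope is m₁g sin 33.69° = 6 × 10 × 0.5547 = 33.282 N and the normal force is N = m₁g cos 33.69° = 49.923 N.
Newton's second law for the mass (up-slope positive): T − 33.282 = 6 a. For the hanging mass (downward positive): 8.8 × 10 − T = 8.8 a.
Adding the two equations eliminates T: 54.718 = 14.8 a, so a = 3.6972 m/s².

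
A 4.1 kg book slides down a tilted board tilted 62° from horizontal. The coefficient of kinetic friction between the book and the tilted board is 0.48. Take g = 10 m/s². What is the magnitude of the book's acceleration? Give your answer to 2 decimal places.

6.58 m/s²

Resolving the weight along the incline: the component pulling the book down the slope is mg sin 62° = 4.1 × 10 × 0.8829 = 36.199 N, and the normal force is N = mg cos 62° = 4.1 × 10 × 0.4695 = 19.249 N.
Kinetic friction acts up the slope with magnitude f = μN = 0.48 × 19.249 = 9.240 N.
Net force along the incline is 36.199 − 9.240 = 26.959 N, so a = 26.959 / 4.1 = 6.5754 m/s².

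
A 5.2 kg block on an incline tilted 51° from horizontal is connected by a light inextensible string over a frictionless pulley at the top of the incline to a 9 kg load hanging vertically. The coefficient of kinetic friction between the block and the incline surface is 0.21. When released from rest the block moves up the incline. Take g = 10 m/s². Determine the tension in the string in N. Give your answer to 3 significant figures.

For the block on the incline: the weight component along the slope is m₁g sin 51° = 5.2 × 10 × 0.7771 = 40.409 N and the normal force is N = m₁g cos 51° = 32.725 N.
Kinetic friction opposes the block's motion up the incline: f = μN = 0.21 × 32.725 = 6.872 N acting down the slope.
Newton's second law for the block (up-slope positive): T − 40.409 − 6.872 = 5.2 a. For the hanging load (downward positive): 9 × 10 − T = 9 a.
Adding the two equations eliminates T: 42.719 = 14.2 a, so a = 3.0084 m/s².
Then from the hanging load's equation, T = 9 × (10 − 3.0084) = 62.924 N.

62.9 N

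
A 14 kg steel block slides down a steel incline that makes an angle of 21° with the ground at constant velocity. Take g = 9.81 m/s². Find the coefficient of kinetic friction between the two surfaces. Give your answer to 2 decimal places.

0.38

At constant velocity the net force along the incline is zero: mg sin 21° = μ mg cos 21°.
So μ = tan 21° = 0.3584 / 0.9336 = 0.3839.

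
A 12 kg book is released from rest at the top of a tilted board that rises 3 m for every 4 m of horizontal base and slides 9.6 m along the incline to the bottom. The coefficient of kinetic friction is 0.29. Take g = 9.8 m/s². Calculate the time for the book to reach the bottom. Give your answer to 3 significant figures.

2.31 s

The weight component along the incline is mg sin 36.87° = 70.560 N and the normal force is N = mg cos 36.87° = 94.080 N.
Friction up the slope is f = μN = 0.29 × 94.080 = 27.283 N, so the net downslope force is 70.560 − 27.283 = 43.277 N and a = 43.277 / 12 = 3.6064 m/s².
Starting from rest, L = ½at², so t = √(2L/a) = √(2 × 9.6 / 3.6064) = 2.3074 s.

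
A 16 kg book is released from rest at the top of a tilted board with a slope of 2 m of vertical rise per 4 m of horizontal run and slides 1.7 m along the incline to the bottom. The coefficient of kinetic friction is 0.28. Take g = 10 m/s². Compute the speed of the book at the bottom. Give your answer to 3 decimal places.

The weight component along the incline is mg sin 26.57° = 71.554 N and the normal force is N = mg cos 26.57° = 143.108 N.
Friction up the slope is f = μN = 0.28 × 143.108 = 40.070 N, so the net downslope force is 71.554 − 40.070 = 31.484 N and a = 31.484 / 16 = 1.9678 m/s².
Starting from rest over a distance of 1.7 m, v² = 2aL = 2 × 1.9678 × 1.7 = 6.6905, so v = 2.5866 m/s.

2.587 m/s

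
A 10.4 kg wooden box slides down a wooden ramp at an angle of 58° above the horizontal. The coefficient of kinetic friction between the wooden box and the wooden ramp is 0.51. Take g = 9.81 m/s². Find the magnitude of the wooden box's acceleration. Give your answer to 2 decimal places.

5.67 m/s²

Resolving the weight along the incline: the component pulling the wooden box down the slope is mg sin 58° = 10.4 × 9.81 × 0.8480 = 86.516 N, and the normal force is N = mg cos 58° = 10.4 × 9.81 × 0.5299 = 54.063 N.
Kinetic friction acts up the slope with magnitude f = μN = 0.51 × 54.063 = 27.572 N.
Net force along the incline is 86.516 − 27.572 = 58.944 N, so a = 58.944 / 10.4 = 5.6677 m/s².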